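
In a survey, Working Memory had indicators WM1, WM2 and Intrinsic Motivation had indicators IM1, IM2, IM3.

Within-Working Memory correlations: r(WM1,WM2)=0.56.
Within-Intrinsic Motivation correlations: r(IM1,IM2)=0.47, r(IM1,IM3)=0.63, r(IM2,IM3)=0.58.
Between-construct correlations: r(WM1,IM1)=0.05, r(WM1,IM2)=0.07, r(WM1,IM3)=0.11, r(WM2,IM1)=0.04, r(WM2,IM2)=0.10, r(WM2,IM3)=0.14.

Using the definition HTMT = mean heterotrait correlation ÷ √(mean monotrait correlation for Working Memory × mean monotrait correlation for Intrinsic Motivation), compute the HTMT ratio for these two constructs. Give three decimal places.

0.152

Mean between = 0.51/6 = 0.0850.
Mean within-WM = 0.56/1 = 0.5600; mean within-IM = 1.68/3 = 0.5600.
Geometric mean = √(0.5600 × 0.5600) = 0.5600.
HTMT = 0.0850 / 0.5600 = 0.152.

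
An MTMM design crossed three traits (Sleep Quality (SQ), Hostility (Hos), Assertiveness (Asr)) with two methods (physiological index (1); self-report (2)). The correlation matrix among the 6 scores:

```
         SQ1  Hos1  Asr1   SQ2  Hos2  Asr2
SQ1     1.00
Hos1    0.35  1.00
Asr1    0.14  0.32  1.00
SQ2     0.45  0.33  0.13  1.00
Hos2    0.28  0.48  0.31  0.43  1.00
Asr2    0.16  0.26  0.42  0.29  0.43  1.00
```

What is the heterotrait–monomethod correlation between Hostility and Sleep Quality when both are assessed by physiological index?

0.35

Different traits, same method: r(Hos1, SQ1) = 0.35.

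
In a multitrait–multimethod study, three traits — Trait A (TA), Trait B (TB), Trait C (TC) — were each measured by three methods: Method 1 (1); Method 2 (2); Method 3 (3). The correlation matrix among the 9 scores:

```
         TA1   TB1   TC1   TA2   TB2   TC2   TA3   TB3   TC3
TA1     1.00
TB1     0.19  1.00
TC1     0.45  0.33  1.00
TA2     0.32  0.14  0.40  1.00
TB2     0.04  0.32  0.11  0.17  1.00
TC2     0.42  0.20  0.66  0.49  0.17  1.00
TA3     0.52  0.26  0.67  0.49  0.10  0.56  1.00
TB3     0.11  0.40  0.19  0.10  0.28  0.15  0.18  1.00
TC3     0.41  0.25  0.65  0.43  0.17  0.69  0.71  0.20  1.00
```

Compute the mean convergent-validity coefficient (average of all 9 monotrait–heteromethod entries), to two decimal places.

Convergent values: 0.32, 0.52, 0.49, 0.32, 0.40, 0.28, 0.66, 0.65, 0.69; mean = 4.33/9 = 0.48.

0.48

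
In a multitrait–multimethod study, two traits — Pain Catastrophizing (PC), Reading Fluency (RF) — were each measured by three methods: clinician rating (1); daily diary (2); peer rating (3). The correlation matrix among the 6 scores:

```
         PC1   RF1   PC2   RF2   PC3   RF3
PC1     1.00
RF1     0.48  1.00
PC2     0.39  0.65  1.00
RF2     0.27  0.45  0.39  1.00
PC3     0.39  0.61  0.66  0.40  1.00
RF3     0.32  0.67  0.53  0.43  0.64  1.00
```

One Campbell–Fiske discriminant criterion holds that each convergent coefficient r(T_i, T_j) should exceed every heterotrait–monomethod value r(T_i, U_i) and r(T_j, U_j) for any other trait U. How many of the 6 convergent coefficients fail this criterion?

Convergent coefficients and their comparison sets:
PC (methods 1·2): 0.39 vs {0.48, 0.39} → fail.
PC (methods 1·3): 0.39 vs {0.48, 0.64} → fail.
PC (methods 2·3): 0.66 vs {0.39, 0.64} → pass.
RF (methods 1·2): 0.45 vs {0.48, 0.39} → fail.
RF (methods 1·3): 0.67 vs {0.48, 0.64} → pass.
RF (methods 2·3): 0.43 vs {0.39, 0.64} → fail.
4 of 6 fail.

4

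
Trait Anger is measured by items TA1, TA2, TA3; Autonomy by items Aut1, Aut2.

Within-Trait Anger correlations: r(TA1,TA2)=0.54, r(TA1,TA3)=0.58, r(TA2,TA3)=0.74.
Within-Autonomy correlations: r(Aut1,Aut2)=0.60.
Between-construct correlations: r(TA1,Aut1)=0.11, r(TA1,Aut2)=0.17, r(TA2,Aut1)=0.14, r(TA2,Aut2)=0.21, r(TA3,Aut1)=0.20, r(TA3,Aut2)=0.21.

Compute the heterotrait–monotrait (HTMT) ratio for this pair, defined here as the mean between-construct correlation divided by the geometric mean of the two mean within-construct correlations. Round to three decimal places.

Mean heterotrait r = 1.04/6 = 0.1733.
Mean within-TA = 1.86/3 = 0.6200; mean within-Aut = 0.60/1 = 0.6000.
Geometric mean = √(0.6200 × 0.6000) = 0.6099.
HTMT = 0.1733 / 0.6099 = 0.284.

0.284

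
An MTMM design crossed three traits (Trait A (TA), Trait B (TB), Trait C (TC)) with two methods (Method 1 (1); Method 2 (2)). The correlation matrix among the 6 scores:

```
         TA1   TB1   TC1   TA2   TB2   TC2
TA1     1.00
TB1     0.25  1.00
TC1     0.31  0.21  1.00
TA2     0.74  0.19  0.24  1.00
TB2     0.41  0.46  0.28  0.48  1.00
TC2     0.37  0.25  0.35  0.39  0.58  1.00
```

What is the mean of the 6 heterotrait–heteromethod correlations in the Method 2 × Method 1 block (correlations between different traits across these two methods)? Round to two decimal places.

HTHM values (method 2 × method 1): 0.19, 0.24, 0.41, 0.28, 0.37, 0.25; mean = 1.74/6 = 0.29.

0.29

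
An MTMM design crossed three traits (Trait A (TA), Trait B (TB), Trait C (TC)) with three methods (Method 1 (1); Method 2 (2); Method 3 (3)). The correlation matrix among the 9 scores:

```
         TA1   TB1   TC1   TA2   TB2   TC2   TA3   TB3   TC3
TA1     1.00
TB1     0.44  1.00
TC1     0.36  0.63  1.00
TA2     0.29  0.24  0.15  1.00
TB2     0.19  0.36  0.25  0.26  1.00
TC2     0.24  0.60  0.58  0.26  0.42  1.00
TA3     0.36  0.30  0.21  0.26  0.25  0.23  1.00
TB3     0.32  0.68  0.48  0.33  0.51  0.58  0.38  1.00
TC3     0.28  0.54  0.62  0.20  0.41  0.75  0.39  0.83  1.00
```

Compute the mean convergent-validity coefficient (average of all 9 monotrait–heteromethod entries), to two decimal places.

Convergent values: 0.29, 0.36, 0.26, 0.36, 0.68, 0.51, 0.58, 0.62, 0.75; mean = 4.41/9 = 0.49.

0.49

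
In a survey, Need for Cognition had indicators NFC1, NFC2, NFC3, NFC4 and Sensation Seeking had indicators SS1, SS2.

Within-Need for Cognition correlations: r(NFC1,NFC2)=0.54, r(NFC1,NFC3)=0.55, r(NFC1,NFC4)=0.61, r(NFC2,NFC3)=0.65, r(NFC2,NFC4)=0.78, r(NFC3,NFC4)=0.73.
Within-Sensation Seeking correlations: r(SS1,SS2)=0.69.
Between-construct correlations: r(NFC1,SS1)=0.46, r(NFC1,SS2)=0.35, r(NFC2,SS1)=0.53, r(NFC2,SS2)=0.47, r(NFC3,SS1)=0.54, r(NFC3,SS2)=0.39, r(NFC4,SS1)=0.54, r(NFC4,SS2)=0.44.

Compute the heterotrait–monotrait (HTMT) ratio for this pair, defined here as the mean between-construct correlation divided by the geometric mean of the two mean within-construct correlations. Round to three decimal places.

0.698

Mean between = 3.72/8 = 0.4650.
Mean within-NFC = 3.86/6 = 0.6433; mean within-SS = 0.69/1 = 0.6900.
Geometric mean = √(0.6433 × 0.6900) = 0.6662.
HTMT = 0.4650 / 0.6662 = 0.698.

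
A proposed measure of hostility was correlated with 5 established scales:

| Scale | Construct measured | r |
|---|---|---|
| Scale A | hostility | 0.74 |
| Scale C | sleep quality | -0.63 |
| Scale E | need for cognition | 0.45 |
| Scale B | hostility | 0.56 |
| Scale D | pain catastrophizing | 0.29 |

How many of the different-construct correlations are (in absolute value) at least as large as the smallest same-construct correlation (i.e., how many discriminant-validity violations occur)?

Convergent (same construct = hostility): Scale A, Scale B.
Smallest convergent = 0.56. Discriminant |r|: 0.63, 0.45, 0.29; count ≥ 0.56 → 1.

1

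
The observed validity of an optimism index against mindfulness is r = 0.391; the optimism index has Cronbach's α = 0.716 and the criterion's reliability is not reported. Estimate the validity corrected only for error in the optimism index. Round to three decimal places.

Single correction: r_c = r_obs / √r_xx = 0.391 / √0.716 = 0.391 / 0.8462 ≈ 0.462.

0.462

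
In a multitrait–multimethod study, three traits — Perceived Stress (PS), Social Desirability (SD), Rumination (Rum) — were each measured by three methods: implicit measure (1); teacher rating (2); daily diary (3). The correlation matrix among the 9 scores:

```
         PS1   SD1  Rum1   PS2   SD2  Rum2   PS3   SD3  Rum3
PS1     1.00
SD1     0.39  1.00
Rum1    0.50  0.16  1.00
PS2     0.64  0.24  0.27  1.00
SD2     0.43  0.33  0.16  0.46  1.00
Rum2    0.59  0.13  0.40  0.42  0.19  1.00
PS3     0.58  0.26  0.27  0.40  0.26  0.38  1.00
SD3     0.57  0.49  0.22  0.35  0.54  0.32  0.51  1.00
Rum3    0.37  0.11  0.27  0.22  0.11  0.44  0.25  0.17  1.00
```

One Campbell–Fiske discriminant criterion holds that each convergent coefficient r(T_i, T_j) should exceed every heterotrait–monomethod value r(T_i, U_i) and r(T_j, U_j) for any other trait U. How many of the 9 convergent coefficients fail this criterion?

Convergent coefficients and their comparison sets:
PS (methods 1·2): 0.64 vs {0.39, 0.46, 0.50, 0.42} → pass.
PS (methods 1·3): 0.58 vs {0.39, 0.51, 0.50, 0.25} → pass.
PS (methods 2·3): 0.40 vs {0.46, 0.51, 0.42, 0.25} → fail.
SD (methods 1·2): 0.33 vs {0.39, 0.46, 0.16, 0.19} → fail.
SD (methods 1·3): 0.49 vs {0.39, 0.51, 0.16, 0.17} → fail.
SD (methods 2·3): 0.54 vs {0.46, 0.51, 0.19, 0.17} → pass.
Rum (methods 1·2): 0.40 vs {0.50, 0.42, 0.16, 0.19} → fail.
Rum (methods 1·3): 0.27 vs {0.50, 0.25, 0.16, 0.17} → fail.
Rum (methods 2·3): 0.44 vs {0.42, 0.25, 0.19, 0.17} → pass.
5 of 9 fail.

5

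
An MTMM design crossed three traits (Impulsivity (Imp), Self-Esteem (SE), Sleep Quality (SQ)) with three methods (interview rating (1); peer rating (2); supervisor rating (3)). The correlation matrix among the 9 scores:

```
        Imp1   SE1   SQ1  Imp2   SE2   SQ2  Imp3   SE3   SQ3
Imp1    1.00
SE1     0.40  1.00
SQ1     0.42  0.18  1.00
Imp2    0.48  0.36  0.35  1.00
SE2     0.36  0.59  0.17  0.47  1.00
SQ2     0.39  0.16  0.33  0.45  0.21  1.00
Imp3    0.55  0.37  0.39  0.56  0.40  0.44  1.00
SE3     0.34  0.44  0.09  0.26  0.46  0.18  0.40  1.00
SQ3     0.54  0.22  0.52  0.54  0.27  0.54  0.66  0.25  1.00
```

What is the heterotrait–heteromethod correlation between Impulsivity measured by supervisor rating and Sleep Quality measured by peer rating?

Different traits and methods: r(Imp3, SQ2) = 0.44.

0.44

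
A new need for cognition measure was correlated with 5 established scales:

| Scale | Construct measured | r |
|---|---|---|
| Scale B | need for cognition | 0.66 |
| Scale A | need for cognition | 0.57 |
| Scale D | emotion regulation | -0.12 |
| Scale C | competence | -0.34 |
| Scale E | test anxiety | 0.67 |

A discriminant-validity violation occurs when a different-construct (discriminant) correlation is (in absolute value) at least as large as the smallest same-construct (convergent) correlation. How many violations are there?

Convergent (same construct = need for cognition): Scale B, Scale A.
Smallest convergent = 0.57. Discriminant |r|: 0.12, 0.34, 0.67; count ≥ 0.57 → 1.

1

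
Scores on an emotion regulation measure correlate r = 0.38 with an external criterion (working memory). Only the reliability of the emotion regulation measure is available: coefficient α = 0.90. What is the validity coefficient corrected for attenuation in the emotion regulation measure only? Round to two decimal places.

Single correction: r_c = r_obs / √r_xx = 0.38 / √0.90 = 0.38 / 0.9487 ≈ 0.40.

0.40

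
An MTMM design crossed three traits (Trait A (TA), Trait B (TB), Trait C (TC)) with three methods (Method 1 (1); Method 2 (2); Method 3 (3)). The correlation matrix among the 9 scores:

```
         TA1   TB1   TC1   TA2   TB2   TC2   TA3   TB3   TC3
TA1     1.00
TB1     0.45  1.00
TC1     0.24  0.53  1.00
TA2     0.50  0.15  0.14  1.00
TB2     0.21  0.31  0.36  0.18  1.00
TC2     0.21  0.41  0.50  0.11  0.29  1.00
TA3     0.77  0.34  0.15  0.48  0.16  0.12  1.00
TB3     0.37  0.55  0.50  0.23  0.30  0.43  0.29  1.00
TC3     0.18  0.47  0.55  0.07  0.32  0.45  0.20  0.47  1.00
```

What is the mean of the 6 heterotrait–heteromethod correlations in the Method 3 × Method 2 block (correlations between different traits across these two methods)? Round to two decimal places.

0.22

HTHM values (method 3 × method 2): 0.16, 0.12, 0.23, 0.43, 0.07, 0.32; mean = 1.33/6 = 0.22.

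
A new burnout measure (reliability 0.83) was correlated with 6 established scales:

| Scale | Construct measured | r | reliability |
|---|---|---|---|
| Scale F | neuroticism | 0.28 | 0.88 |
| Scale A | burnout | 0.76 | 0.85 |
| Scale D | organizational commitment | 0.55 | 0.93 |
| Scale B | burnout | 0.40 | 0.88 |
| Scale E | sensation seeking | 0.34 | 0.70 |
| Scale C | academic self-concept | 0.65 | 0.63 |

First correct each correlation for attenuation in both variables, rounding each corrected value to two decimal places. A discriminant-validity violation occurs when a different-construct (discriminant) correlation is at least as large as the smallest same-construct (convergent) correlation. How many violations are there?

Disattenuated r (r / √(r_scale · r_new)):
  Scale F (disc): 0.28 / √(0.88·0.83) = 0.33
  Scale A (conv): 0.76 / √(0.85·0.83) = 0.90
  Scale D (disc): 0.55 / √(0.93·0.83) = 0.63
  Scale B (conv): 0.40 / √(0.88·0.83) = 0.47
  Scale E (disc): 0.34 / √(0.70·0.83) = 0.45
  Scale C (disc): 0.65 / √(0.63·0.83) = 0.90
Smallest convergent = 0.47. Discriminant values: 0.33, 0.63, 0.45, 0.90; count ≥ 0.47 → 2.

2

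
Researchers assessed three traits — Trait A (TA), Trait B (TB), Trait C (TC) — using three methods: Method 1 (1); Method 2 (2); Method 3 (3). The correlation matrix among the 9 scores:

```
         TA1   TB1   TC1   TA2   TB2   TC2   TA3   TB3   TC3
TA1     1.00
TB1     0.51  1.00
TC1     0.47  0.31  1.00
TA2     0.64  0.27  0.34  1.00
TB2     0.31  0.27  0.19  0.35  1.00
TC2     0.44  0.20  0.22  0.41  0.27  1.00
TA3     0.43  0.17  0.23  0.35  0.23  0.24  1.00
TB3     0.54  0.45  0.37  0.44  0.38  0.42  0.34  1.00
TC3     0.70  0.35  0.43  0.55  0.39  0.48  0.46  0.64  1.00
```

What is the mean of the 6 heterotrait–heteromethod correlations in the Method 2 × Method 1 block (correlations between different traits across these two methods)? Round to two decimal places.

HTHM values (method 2 × method 1): 0.27, 0.34, 0.31, 0.19, 0.44, 0.20; mean = 1.75/6 = 0.29.

0.29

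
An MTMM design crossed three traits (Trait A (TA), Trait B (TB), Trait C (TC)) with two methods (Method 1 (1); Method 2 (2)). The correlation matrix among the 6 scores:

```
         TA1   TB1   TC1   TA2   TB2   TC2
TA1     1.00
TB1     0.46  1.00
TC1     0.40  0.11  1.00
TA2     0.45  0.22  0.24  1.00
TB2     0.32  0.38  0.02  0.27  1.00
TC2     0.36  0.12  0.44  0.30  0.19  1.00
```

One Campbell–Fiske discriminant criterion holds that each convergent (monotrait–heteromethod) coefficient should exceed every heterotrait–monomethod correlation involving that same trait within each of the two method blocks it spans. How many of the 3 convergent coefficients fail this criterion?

Convergent coefficients and their comparison sets:
TA (methods 1·2): 0.45 vs {0.46, 0.27, 0.40, 0.30} → fail.
TB (methods 1·2): 0.38 vs {0.46, 0.27, 0.11, 0.19} → fail.
TC (methods 1·2): 0.44 vs {0.40, 0.30, 0.11, 0.19} → pass.
2 of 3 fail.

2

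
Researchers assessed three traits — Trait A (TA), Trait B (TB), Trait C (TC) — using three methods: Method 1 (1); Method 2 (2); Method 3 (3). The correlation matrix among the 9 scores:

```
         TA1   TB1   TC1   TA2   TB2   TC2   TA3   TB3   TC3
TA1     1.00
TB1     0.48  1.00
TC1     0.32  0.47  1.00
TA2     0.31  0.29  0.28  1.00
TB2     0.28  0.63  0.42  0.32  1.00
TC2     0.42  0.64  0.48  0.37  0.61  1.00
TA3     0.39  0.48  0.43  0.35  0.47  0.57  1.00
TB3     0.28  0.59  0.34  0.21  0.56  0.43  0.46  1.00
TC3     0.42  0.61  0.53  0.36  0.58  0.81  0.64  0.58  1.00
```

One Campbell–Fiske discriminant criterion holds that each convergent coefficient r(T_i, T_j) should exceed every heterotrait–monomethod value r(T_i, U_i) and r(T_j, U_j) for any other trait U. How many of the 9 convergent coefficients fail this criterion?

6

Checking each validity diagonal entry against its comparison values:
TA (methods 1·2): 0.31 vs {0.48, 0.32, 0.32, 0.37} → fail.
TA (methods 1·3): 0.39 vs {0.48, 0.46, 0.32, 0.64} → fail.
TA (methods 2·3): 0.35 vs {0.32, 0.46, 0.37, 0.64} → fail.
TB (methods 1·2): 0.63 vs {0.48, 0.32, 0.47, 0.61} → pass.
TB (methods 1·3): 0.59 vs {0.48, 0.46, 0.47, 0.58} → pass.
TB (methods 2·3): 0.56 vs {0.32, 0.46, 0.61, 0.58} → fail.
TC (methods 1·2): 0.48 vs {0.32, 0.37, 0.47, 0.61} → fail.
TC (methods 1·3): 0.53 vs {0.32, 0.64, 0.47, 0.58} → fail.
TC (methods 2·3): 0.81 vs {0.37, 0.64, 0.61, 0.58} → pass.
6 of 9 fail.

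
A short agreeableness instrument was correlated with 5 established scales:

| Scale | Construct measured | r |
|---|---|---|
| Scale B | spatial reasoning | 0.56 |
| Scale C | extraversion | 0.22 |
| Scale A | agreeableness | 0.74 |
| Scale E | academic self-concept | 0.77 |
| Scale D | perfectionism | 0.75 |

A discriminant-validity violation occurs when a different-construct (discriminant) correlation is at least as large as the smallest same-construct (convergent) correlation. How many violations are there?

Convergent (same construct = agreeableness): Scale A.
Smallest convergent = 0.74. Discriminant values: 0.56, 0.22, 0.77, 0.75; count ≥ 0.74 → 2.

2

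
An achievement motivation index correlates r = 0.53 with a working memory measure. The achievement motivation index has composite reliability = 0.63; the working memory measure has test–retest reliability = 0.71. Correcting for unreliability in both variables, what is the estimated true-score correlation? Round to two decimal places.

0.79

r_true = r_obs / √(r_xx · r_yy) = 0.53 / √(0.63 × 0.71) = 0.53 / √0.4473 = 0.53 / 0.6688 ≈ 0.79.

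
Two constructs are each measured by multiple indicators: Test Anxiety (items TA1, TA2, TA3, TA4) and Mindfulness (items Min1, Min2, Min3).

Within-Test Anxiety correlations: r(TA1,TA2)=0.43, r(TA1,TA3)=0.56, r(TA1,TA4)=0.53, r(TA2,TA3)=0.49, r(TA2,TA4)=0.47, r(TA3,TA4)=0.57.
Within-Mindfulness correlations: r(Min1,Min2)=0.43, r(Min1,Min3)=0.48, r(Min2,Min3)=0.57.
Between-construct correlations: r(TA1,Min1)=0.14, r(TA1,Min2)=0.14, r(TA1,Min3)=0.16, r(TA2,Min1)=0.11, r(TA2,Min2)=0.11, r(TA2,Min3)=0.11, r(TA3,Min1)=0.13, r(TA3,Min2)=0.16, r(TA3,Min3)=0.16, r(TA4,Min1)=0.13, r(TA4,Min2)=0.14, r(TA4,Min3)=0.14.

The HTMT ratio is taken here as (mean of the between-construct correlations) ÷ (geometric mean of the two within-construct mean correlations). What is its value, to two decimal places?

Mean heterotrait r = 1.63/12 = 0.1358.
Mean within-TA = 3.05/6 = 0.5083; mean within-Min = 1.48/3 = 0.4933.
Geometric mean = √(0.5083 × 0.4933) = 0.5007.
HTMT = 0.1358 / 0.5007 = 0.27.

0.27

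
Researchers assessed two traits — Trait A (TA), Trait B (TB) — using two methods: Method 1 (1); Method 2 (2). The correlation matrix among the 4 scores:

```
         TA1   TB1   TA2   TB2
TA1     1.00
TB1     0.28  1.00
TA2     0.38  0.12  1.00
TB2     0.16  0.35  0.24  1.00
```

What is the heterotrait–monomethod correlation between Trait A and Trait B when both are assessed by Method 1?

Different traits, same method: r(TA1, TB1) = 0.28.

0.28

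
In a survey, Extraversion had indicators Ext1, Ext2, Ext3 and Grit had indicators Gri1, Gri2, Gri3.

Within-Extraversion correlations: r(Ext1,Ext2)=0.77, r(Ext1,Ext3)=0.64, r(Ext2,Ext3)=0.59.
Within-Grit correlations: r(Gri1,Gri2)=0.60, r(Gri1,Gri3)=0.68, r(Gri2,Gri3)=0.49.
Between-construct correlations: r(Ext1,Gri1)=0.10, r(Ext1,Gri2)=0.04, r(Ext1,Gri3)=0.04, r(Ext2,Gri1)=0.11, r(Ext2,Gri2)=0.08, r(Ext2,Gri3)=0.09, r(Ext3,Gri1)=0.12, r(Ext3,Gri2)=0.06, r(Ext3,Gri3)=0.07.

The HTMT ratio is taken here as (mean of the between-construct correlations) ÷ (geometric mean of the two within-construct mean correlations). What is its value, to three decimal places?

0.126

Between-construct mean = 0.71/9 = 0.0789.
Mean within-Ext = 2.00/3 = 0.6667; mean within-Gri = 1.77/3 = 0.5900.
Geometric mean = √(0.6667 × 0.5900) = 0.6272.
HTMT = 0.0789 / 0.6272 = 0.126.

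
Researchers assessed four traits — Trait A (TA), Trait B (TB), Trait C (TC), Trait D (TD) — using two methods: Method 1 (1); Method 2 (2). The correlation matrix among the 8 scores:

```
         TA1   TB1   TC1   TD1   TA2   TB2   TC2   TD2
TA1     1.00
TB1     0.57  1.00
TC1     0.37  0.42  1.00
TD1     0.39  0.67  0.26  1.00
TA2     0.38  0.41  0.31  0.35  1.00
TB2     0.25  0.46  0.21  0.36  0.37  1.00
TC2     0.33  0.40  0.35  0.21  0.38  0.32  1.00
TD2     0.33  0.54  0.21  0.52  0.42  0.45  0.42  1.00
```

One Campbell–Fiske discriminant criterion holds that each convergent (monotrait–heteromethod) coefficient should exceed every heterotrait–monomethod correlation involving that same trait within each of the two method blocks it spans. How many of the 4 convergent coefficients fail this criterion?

Checking each validity diagonal entry against its comparison values:
TA (methods 1·2): 0.38 vs {0.57, 0.37, 0.37, 0.38, 0.39, 0.42} → fail.
TB (methods 1·2): 0.46 vs {0.57, 0.37, 0.42, 0.32, 0.67, 0.45} → fail.
TC (methods 1·2): 0.35 vs {0.37, 0.38, 0.42, 0.32, 0.26, 0.42} → fail.
TD (methods 1·2): 0.52 vs {0.39, 0.42, 0.67, 0.45, 0.26, 0.42} → fail.
4 of 4 fail.

4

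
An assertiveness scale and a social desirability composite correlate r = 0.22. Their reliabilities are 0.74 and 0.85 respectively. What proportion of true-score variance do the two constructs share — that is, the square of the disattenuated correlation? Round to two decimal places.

0.08

Disattenuated r = 0.22 / √(0.74 × 0.85) = 0.22 / 0.7931 = 0.2774.
Shared true-score variance = 0.2774² = 0.0770 ≈ 0.08.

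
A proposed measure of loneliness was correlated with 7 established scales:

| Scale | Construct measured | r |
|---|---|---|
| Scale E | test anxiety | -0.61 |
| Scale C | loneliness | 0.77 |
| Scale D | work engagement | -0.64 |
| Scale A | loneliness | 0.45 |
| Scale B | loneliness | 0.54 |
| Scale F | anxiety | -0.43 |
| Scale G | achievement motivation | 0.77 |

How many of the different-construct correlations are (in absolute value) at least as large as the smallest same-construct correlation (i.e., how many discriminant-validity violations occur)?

Convergent (same construct = loneliness): Scale C, Scale A, Scale B.
Smallest convergent = 0.45. Discriminant |r|: 0.61, 0.64, 0.43, 0.77; count ≥ 0.45 → 3.

3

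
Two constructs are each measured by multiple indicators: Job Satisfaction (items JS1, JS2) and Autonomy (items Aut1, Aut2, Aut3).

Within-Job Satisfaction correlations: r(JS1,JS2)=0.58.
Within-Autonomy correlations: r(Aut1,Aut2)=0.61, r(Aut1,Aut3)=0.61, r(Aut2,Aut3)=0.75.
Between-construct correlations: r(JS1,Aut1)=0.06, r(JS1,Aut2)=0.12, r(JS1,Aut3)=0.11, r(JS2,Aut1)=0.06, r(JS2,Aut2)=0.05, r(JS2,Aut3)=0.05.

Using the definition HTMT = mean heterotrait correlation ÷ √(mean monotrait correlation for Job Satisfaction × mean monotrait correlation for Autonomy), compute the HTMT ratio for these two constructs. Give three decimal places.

Mean heterotrait r = 0.45/6 = 0.0750.
Mean within-JS = 0.58/1 = 0.5800; mean within-Aut = 1.97/3 = 0.6567.
Geometric mean = √(0.5800 × 0.6567) = 0.6172.
HTMT = 0.0750 / 0.6172 = 0.122.

0.122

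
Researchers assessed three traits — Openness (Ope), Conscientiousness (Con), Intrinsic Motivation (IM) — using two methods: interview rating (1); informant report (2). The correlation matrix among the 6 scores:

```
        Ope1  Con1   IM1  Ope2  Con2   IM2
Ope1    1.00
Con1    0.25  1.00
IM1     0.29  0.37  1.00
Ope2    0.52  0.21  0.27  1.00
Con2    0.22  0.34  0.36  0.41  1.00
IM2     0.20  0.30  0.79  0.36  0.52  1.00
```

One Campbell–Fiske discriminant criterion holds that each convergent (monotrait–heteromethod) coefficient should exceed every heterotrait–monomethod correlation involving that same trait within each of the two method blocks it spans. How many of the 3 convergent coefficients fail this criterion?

Convergent coefficients and their comparison sets:
Ope (methods 1·2): 0.52 vs {0.25, 0.41, 0.29, 0.36} → pass.
Con (methods 1·2): 0.34 vs {0.25, 0.41, 0.37, 0.52} → fail.
IM (methods 1·2): 0.79 vs {0.29, 0.36, 0.37, 0.52} → pass.
1 of 3 fail.

1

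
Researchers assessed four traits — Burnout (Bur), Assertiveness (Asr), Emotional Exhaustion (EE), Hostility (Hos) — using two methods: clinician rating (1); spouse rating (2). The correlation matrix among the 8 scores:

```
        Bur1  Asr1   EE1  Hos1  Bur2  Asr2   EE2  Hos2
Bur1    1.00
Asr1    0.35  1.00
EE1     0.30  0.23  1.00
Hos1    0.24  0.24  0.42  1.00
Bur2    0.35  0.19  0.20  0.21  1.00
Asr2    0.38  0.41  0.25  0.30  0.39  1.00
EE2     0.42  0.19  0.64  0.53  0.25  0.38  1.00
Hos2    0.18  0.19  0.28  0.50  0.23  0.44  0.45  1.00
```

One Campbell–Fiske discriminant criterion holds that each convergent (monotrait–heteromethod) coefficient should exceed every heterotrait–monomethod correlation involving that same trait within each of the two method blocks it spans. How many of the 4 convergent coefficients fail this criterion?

2

Convergent coefficients and their comparison sets:
Bur (methods 1·2): 0.35 vs {0.35, 0.39, 0.30, 0.25, 0.24, 0.23} → fail.
Asr (methods 1·2): 0.41 vs {0.35, 0.39, 0.23, 0.38, 0.24, 0.44} → fail.
EE (methods 1·2): 0.64 vs {0.30, 0.25, 0.23, 0.38, 0.42, 0.45} → pass.
Hos (methods 1·2): 0.50 vs {0.24, 0.23, 0.24, 0.44, 0.42, 0.45} → pass.
2 of 4 fail.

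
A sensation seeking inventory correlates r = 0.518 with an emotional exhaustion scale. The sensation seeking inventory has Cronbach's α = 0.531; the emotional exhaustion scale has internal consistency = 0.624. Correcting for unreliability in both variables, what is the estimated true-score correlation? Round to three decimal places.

r_true = r_obs / √(r_xx · r_yy) = 0.518 / √(0.531 × 0.624) = 0.518 / √0.331344 = 0.518 / 0.5756 ≈ 0.900.

0.900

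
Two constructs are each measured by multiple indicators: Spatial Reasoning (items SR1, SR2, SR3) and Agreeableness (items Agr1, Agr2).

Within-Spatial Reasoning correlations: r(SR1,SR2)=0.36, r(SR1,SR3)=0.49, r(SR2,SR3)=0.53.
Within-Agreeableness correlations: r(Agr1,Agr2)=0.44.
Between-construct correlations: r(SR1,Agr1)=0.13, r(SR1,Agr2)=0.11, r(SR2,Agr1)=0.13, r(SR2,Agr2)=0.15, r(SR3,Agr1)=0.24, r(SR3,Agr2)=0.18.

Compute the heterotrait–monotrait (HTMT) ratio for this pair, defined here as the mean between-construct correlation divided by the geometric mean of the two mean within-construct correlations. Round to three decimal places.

Between-construct mean = 0.94/6 = 0.1567.
Mean within-SR = 1.38/3 = 0.4600; mean within-Agr = 0.44/1 = 0.4400.
Geometric mean = √(0.4600 × 0.4400) = 0.4499.
HTMT = 0.1567 / 0.4499 = 0.348.

0.348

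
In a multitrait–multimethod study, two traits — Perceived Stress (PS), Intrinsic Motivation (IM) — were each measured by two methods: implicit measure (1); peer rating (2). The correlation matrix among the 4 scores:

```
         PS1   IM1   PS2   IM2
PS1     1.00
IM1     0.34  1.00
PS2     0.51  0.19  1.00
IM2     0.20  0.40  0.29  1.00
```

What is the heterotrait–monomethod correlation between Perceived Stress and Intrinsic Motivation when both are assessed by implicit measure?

Different traits, same method: r(PS1, IM1) = 0.34.

0.34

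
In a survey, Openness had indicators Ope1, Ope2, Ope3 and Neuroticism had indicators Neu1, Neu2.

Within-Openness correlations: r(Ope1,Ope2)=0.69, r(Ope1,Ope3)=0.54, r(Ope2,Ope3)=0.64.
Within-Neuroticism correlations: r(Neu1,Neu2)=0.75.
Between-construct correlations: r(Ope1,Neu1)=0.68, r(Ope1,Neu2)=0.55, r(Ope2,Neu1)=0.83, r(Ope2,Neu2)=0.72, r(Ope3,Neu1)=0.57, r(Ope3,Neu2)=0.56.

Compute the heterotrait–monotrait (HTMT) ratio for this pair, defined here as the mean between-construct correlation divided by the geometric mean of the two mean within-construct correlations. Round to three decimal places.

0.953

Mean heterotrait r = 3.91/6 = 0.6517.
Mean within-Ope = 1.87/3 = 0.6233; mean within-Neu = 0.75/1 = 0.7500.
Geometric mean = √(0.6233 × 0.7500) = 0.6837.
HTMT = 0.6517 / 0.6837 = 0.953.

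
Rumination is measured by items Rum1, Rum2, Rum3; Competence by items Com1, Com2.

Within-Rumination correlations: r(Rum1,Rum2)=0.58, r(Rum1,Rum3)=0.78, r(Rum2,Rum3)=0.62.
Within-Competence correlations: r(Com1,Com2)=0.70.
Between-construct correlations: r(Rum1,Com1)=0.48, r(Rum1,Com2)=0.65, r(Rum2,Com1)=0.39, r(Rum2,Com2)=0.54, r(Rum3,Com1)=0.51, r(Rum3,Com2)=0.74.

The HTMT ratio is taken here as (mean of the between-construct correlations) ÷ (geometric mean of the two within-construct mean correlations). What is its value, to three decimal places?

0.812

Mean between = 3.31/6 = 0.5517.
Mean within-Rum = 1.98/3 = 0.6600; mean within-Com = 0.70/1 = 0.7000.
Geometric mean = √(0.6600 × 0.7000) = 0.6797.
HTMT = 0.5517 / 0.6797 = 0.812.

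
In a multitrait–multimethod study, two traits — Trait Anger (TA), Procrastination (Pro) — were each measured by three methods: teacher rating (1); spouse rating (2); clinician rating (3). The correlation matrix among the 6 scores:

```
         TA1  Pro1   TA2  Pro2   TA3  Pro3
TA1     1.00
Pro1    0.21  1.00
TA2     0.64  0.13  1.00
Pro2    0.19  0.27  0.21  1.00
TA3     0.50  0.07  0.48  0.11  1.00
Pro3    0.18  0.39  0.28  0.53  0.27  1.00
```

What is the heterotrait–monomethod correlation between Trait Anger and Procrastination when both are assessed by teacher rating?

Different traits, same method: r(TA1, Pro1) = 0.21.

0.21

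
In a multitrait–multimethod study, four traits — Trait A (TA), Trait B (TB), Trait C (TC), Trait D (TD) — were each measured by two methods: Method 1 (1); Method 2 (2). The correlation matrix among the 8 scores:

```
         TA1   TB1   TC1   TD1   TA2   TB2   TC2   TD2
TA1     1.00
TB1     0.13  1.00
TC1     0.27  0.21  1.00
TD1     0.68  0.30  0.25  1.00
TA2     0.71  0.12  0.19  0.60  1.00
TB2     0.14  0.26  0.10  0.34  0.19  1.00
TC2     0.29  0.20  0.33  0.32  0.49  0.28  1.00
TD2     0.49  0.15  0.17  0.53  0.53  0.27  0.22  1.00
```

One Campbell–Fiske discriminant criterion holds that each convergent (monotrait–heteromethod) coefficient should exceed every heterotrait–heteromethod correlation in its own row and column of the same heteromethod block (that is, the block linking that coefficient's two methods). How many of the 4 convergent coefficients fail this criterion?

Each convergent coefficient versus the relevant comparison correlations:
TA (methods 1·2): 0.71 vs {0.14, 0.12, 0.29, 0.19, 0.49, 0.60} → pass.
TB (methods 1·2): 0.26 vs {0.12, 0.14, 0.20, 0.10, 0.15, 0.34} → fail.
TC (methods 1·2): 0.33 vs {0.19, 0.29, 0.10, 0.20, 0.17, 0.32} → pass.
TD (methods 1·2): 0.53 vs {0.60, 0.49, 0.34, 0.15, 0.32, 0.17} → fail.
2 of 4 fail.

2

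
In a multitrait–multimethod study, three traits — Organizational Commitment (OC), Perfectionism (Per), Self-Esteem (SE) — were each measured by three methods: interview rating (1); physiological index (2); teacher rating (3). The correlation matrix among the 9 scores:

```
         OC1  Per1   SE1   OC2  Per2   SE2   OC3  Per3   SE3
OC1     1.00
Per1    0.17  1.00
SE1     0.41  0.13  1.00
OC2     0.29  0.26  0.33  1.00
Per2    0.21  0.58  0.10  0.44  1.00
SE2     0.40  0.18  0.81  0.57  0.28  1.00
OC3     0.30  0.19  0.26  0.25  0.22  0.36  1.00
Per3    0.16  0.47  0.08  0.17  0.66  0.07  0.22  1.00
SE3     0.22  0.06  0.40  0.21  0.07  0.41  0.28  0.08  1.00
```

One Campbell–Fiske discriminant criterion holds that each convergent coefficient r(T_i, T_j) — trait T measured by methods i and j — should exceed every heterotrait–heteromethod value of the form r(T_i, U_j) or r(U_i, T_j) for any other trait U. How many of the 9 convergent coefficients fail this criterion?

Checking each validity diagonal entry against its comparison values:
OC (methods 1·2): 0.29 vs {0.21, 0.26, 0.40, 0.33} → fail.
OC (methods 1·3): 0.30 vs {0.16, 0.19, 0.22, 0.26} → pass.
OC (methods 2·3): 0.25 vs {0.17, 0.22, 0.21, 0.36} → fail.
Per (methods 1·2): 0.58 vs {0.26, 0.21, 0.18, 0.10} → pass.
Per (methods 1·3): 0.47 vs {0.19, 0.16, 0.06, 0.08} → pass.
Per (methods 2·3): 0.66 vs {0.22, 0.17, 0.07, 0.07} → pass.
SE (methods 1·2): 0.81 vs {0.33, 0.40, 0.10, 0.18} → pass.
SE (methods 1·3): 0.40 vs {0.26, 0.22, 0.08, 0.06} → pass.
SE (methods 2·3): 0.41 vs {0.36, 0.21, 0.07, 0.07} → pass.
2 of 9 fail.

2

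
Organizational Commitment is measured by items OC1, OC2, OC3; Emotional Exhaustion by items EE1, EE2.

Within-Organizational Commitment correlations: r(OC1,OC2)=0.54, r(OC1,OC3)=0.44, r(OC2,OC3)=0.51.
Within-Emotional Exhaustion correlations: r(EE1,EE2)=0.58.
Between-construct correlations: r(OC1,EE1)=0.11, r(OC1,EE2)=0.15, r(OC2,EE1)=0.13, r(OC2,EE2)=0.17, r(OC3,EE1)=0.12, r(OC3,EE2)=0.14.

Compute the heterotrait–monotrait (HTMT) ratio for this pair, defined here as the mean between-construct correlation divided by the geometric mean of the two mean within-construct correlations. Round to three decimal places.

Mean heterotrait r = 0.82/6 = 0.1367.
Mean within-OC = 1.49/3 = 0.4967; mean within-EE = 0.58/1 = 0.5800.
Geometric mean = √(0.4967 × 0.5800) = 0.5367.
HTMT = 0.1367 / 0.5367 = 0.255.

0.255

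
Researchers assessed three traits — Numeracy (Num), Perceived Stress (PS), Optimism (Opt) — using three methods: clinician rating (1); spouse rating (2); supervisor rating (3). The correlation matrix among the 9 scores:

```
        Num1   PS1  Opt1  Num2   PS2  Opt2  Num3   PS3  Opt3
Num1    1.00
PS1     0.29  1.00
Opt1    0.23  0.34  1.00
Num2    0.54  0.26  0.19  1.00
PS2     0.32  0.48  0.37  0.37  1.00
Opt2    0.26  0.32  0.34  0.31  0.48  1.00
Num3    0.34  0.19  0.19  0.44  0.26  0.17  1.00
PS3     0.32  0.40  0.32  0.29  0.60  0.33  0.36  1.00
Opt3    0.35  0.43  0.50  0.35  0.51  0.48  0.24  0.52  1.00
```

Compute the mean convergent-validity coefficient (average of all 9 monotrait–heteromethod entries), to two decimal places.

0.46

Convergent values: 0.54, 0.34, 0.44, 0.48, 0.40, 0.60, 0.34, 0.50, 0.48; mean = 4.12/9 = 0.46.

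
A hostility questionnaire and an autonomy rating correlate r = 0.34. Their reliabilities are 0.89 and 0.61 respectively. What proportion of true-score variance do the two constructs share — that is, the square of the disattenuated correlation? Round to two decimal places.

Disattenuated r = 0.34 / √(0.89 × 0.61) = 0.34 / 0.7368 = 0.4615.
Shared true-score variance = 0.4615² = 0.2130 ≈ 0.21.

0.21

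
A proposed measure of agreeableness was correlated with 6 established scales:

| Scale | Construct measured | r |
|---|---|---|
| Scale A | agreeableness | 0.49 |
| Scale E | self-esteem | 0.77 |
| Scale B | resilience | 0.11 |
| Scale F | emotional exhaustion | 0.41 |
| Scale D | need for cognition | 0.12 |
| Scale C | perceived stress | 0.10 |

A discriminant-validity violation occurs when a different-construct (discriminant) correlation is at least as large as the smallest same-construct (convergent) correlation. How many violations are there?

Convergent (same construct = agreeableness): Scale A.
Smallest convergent = 0.49. Discriminant values: 0.77, 0.11, 0.41, 0.12, 0.10; count ≥ 0.49 → 1.

1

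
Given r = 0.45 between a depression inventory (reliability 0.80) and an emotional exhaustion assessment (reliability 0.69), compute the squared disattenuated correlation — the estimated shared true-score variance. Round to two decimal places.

0.37

Disattenuated r = 0.45 / √(0.80 × 0.69) = 0.45 / 0.7430 = 0.6057.
Shared true-score variance = 0.6057² = 0.3669 ≈ 0.37.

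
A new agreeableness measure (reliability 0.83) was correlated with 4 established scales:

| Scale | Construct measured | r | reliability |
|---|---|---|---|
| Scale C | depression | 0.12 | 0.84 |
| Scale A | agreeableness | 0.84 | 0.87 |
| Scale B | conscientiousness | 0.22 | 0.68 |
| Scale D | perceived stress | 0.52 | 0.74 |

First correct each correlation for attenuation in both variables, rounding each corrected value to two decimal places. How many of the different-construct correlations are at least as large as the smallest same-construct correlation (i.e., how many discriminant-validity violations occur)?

Disattenuated r (r / √(r_scale · r_new)):
  Scale C (disc): 0.12 / √(0.84·0.83) = 0.14
  Scale A (conv): 0.84 / √(0.87·0.83) = 0.99
  Scale B (disc): 0.22 / √(0.68·0.83) = 0.29
  Scale D (disc): 0.52 / √(0.74·0.83) = 0.66
Smallest convergent = 0.99. Discriminant values: 0.14, 0.29, 0.66; count ≥ 0.99 → 0.

0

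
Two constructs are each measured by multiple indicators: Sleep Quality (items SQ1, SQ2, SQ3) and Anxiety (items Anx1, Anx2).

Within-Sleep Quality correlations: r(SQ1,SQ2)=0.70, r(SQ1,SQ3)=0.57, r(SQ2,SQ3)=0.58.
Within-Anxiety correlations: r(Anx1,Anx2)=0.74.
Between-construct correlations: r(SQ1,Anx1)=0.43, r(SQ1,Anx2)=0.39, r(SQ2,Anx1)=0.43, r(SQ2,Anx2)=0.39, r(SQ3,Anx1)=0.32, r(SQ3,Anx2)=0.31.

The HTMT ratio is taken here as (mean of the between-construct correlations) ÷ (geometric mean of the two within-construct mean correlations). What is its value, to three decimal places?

Mean between = 2.27/6 = 0.3783.
Mean within-SQ = 1.85/3 = 0.6167; mean within-Anx = 0.74/1 = 0.7400.
Geometric mean = √(0.6167 × 0.7400) = 0.6755.
HTMT = 0.3783 / 0.6755 = 0.560.

0.560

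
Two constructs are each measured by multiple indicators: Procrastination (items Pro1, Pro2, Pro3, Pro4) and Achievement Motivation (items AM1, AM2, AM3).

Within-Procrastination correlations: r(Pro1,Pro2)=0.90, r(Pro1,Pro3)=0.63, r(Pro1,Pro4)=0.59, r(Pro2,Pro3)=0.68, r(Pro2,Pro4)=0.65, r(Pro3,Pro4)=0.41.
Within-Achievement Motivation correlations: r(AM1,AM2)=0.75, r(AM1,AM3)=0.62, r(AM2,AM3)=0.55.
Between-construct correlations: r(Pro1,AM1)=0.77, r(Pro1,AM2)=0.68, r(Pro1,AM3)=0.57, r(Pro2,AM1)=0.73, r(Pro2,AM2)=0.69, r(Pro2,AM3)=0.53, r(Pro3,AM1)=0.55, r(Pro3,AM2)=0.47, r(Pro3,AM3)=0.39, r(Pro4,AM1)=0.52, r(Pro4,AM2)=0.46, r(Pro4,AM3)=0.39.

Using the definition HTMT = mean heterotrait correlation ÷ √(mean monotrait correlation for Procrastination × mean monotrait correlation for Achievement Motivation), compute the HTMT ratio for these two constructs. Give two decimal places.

Mean between = 6.75/12 = 0.5625.
Mean within-Pro = 3.86/6 = 0.6433; mean within-AM = 1.92/3 = 0.6400.
Geometric mean = √(0.6433 × 0.6400) = 0.6416.
HTMT = 0.5625 / 0.6416 = 0.88.

0.88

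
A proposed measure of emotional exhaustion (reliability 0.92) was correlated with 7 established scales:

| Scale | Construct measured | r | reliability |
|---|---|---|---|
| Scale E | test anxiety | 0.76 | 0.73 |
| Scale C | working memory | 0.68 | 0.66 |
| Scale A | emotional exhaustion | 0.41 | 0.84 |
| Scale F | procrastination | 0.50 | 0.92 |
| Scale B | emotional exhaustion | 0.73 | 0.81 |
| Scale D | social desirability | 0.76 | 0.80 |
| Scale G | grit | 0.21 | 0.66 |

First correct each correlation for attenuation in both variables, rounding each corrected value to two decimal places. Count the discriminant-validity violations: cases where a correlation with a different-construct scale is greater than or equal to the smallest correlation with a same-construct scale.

Disattenuated r (r / √(r_scale · r_new)):
  Scale E (disc): 0.76 / √(0.73·0.92) = 0.93
  Scale C (disc): 0.68 / √(0.66·0.92) = 0.87
  Scale A (conv): 0.41 / √(0.84·0.92) = 0.47
  Scale F (disc): 0.50 / √(0.92·0.92) = 0.54
  Scale B (conv): 0.73 / √(0.81·0.92) = 0.85
  Scale D (disc): 0.76 / √(0.80·0.92) = 0.89
  Scale G (disc): 0.21 / √(0.66·0.92) = 0.27
Smallest convergent = 0.47. Discriminant values: 0.93, 0.87, 0.54, 0.89, 0.27; count ≥ 0.47 → 4.

4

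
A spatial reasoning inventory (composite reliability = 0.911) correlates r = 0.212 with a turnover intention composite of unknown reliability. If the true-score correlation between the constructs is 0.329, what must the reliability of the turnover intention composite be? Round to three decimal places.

0.456

r_true = r_obs / √(r_xx · r_yy) ⇒ 0.329 = 0.212 / √(0.911 · r_yy).
√(0.911 · r_yy) = 0.212 / 0.329 = 0.6444; 0.911 · r_yy = 0.4153; r_yy = 0.4153 / 0.911 ≈ 0.456.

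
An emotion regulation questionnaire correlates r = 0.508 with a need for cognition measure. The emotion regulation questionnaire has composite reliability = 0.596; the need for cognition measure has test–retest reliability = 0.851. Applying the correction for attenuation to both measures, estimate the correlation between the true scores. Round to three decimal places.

r_true = r_obs / √(r_xx · r_yy) = 0.508 / √(0.596 × 0.851) = 0.508 / √0.507196 = 0.508 / 0.7122 ≈ 0.713.

0.713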